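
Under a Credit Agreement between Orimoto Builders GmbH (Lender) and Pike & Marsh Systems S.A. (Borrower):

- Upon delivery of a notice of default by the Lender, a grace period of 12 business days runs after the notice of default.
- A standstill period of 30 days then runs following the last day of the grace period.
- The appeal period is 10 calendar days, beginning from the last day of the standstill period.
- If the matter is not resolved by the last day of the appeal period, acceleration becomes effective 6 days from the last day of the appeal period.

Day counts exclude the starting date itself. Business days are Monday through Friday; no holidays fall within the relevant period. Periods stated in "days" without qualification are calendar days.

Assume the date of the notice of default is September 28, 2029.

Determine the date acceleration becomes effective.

December 1, 2029

From Friday, September 28, 2029, 12 business days (Oct 1, Oct 2, Oct 3, Oct 4, …, Oct 12, Oct 15, Oct 16, skipping weekends) brings us to Tuesday, October 16, 2029, which is the last day of the grace period.
The last day of the standstill period: October 16, 2029 + 30 days = November 15, 2029.
Adding 10 calendar days to November 15, 2029 gives November 25, 2029, which is the last day of the appeal period.
The date acceleration becomes effective: November 25, 2029 + 6 days = December 1, 2029.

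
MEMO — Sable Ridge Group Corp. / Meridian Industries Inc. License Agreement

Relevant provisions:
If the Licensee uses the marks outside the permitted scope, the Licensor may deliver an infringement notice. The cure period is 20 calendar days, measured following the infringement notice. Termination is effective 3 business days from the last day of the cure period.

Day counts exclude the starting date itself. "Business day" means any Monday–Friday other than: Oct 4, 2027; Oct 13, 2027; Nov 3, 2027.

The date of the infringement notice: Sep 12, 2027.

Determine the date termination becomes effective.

Adding 20 calendar days to Sep 12, 2027 gives Oct 2, 2027, which is the last day of the cure period.
From Saturday, Oct 2, 2027, 3 business days (Oct 5, Oct 6, Oct 7, skipping weekends and the listed holiday on Oct 4) brings us to Thursday, Oct 7, 2027, which is the date termination becomes effective.

Oct 7, 2027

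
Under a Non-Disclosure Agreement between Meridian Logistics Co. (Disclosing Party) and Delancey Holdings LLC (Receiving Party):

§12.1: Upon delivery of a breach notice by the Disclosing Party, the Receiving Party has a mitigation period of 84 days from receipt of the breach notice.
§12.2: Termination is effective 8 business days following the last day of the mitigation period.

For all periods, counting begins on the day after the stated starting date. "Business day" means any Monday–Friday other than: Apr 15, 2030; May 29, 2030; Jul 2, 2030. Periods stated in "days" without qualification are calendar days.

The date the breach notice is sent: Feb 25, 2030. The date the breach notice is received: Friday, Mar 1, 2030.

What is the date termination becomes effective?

The last day of the mitigation period: 84 calendar days after Mar 1, 2030 is May 24, 2030.
The date termination becomes effective: 8 business days after Friday, May 24, 2030, skipping weekends and the listed holiday on May 29 — May 27, May 28, May 30, May 31, Jun 3, Jun 4, Jun 5, Jun 6 — lands on Thursday, Jun 6, 2030.

Jun 6, 2030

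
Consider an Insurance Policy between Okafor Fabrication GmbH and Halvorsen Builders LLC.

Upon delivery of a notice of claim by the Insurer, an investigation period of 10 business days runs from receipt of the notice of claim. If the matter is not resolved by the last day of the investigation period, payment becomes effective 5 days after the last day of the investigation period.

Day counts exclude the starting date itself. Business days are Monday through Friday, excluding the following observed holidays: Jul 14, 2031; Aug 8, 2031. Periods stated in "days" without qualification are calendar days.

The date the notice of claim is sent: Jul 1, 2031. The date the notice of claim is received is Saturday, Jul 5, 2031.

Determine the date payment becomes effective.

Jul 26, 2031

The last day of the investigation period: 10 business days after Saturday, Jul 5, 2031, skipping weekends and the listed holiday on Jul 14 — Jul 7, Jul 8, Jul 9, Jul 10, Jul 11, Jul 15, Jul 16, Jul 17, Jul 18, Jul 21 — lands on Monday, Jul 21, 2031.
The date payment becomes effective: 5 calendar days after Jul 21, 2031 is Jul 26, 2031.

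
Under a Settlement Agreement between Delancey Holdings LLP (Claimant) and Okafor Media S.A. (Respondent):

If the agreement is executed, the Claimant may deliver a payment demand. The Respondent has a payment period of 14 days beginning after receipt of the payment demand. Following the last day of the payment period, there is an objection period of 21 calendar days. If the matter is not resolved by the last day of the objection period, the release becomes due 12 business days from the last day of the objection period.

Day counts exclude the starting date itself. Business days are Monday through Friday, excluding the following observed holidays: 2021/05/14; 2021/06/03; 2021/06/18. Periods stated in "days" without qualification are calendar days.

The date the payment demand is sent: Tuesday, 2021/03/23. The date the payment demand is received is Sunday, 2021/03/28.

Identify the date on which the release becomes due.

2021/05/19

Adding 14 calendar days to 2021/03/28 gives 2021/04/11, which is the last day of the payment period.
Adding 21 calendar days to 2021/04/11 gives 2021/05/02, which is the last day of the objection period.
The date on which the release becomes due: 12 business days after Sunday, 2021/05/02, skipping weekends and the listed holiday on May 14 — May 3, May 4, May 5, May 6, …, May 17, May 18, May 19 — lands on Wednesday, 2021/05/19.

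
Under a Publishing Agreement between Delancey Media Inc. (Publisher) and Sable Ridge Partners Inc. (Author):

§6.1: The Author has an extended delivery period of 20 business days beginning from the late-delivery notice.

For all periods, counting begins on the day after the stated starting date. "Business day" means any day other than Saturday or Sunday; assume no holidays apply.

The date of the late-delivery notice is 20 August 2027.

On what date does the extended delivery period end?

17 September 2027

The last day of the extended delivery period: counting 20 business days from Friday, 20 August 2027 (Aug 23, Aug 24, Aug 25, Aug 26, …, Sep 15, Sep 16, Sep 17, skipping weekends) reaches Friday, 17 September 2027.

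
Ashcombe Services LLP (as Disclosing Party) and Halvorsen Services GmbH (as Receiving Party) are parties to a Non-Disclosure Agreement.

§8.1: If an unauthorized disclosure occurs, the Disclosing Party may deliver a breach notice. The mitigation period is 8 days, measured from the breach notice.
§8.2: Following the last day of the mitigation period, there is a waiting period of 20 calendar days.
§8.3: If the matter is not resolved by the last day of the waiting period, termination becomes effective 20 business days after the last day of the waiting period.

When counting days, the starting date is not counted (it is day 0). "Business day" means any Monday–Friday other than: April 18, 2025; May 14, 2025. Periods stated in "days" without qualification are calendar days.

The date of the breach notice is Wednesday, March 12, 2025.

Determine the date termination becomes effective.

May 8, 2025

The last day of the mitigation period: 8 calendar days after March 12, 2025 is March 20, 2025.
Adding 20 calendar days to March 20, 2025 gives April 9, 2025, which is the last day of the waiting period.
The date termination becomes effective: 20 business days after Wednesday, April 9, 2025, skipping weekends and the listed holiday on Apr 18 — Apr 10, Apr 11, Apr 14, Apr 15, …, May 6, May 7, May 8 — lands on Thursday, May 8, 2025.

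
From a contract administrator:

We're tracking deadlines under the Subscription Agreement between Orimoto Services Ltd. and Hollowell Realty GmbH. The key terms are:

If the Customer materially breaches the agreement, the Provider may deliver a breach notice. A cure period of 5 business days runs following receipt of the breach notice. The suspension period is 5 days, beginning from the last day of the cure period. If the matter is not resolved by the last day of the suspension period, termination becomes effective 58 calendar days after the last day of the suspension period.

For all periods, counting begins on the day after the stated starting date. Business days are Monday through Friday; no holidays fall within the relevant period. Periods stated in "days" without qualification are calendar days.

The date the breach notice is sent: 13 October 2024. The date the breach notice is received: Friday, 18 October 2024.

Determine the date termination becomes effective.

The last day of the cure period: 5 business days after Friday, 18 October 2024, skipping weekends — Oct 21, Oct 22, Oct 23, Oct 24, Oct 25 — lands on Friday, 25 October 2024.
Adding 5 calendar days to 25 October 2024 gives 30 October 2024, which is the last day of the suspension period.
Adding 58 calendar days to 30 October 2024 gives 27 December 2024, which is the date termination becomes effective.

27 December 2024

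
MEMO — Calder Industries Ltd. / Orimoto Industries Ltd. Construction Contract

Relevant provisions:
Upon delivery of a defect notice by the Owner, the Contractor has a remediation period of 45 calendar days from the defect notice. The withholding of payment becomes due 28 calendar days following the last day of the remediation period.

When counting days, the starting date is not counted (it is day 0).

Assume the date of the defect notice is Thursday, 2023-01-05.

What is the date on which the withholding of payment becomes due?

Adding 45 calendar days to 2023-01-05 gives 2023-02-19, which is the last day of the remediation period.
The date on which the withholding of payment becomes due: 28 calendar days after 2023-02-19 is 2023-03-19.

2023-03-19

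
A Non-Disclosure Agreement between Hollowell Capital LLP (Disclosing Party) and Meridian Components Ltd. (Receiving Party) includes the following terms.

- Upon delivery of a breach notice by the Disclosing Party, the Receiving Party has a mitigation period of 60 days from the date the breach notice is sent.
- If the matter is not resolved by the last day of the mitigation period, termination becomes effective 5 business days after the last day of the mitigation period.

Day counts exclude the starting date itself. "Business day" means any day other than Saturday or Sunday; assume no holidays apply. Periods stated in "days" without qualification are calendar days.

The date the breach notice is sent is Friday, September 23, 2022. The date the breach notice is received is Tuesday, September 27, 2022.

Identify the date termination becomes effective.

The last day of the mitigation period: September 23, 2022 + 60 days = November 22, 2022.
From Tuesday, November 22, 2022, 5 business days (Nov 23, Nov 24, Nov 25, Nov 28, Nov 29, skipping weekends) brings us to Tuesday, November 29, 2022, which is the date termination becomes effective.

November 29, 2022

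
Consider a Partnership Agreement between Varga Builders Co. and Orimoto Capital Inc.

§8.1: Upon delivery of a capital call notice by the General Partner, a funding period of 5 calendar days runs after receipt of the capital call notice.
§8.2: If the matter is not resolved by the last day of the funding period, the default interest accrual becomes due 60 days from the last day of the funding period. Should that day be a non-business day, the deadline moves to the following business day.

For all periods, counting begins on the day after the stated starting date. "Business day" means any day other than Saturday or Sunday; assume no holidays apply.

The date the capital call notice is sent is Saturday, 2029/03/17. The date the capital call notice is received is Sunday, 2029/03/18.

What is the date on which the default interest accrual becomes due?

Adding 5 calendar days to 2029/03/18 gives 2029/03/23, which is the last day of the funding period.
Adding 60 calendar days to 2029/03/23 gives 2029/05/22, which is the date on which the default interest accrual becomes due. 2029/05/22 is a Tuesday, so no roll-forward applies.

2029/05/22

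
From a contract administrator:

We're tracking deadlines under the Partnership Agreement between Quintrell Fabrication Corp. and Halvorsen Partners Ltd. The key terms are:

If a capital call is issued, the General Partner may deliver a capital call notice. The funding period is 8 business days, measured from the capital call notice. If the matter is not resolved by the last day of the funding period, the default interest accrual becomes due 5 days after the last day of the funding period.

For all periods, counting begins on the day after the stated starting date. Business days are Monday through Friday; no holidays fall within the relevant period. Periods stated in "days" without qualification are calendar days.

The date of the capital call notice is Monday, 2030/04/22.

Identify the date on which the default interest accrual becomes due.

2030/05/07

The last day of the funding period: counting 8 business days from Monday, 2030/04/22 (Apr 23, Apr 24, Apr 25, Apr 26, Apr 29, Apr 30, May 1, May 2, skipping weekends) reaches Thursday, 2030/05/02.
The date on which the default interest accrual becomes due: 2030/05/02 + 5 days = 2030/05/07.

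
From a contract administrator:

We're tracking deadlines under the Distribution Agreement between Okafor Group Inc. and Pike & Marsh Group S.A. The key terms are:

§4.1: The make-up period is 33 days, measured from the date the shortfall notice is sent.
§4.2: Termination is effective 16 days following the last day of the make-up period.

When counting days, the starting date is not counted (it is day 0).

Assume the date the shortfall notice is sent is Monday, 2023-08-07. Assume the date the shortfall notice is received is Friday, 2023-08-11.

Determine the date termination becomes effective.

The last day of the make-up period: 33 calendar days after 2023-08-07 is 2023-09-09.
Adding 16 calendar days to 2023-09-09 gives 2023-09-25, which is the date termination becomes effective.

2023-09-25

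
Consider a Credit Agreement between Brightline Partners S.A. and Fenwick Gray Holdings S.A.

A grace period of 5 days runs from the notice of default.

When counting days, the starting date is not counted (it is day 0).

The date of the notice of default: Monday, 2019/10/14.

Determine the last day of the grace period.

Adding 5 calendar days to 2019/10/14 gives 2019/10/19, which is the last day of the grace period.

2019/10/19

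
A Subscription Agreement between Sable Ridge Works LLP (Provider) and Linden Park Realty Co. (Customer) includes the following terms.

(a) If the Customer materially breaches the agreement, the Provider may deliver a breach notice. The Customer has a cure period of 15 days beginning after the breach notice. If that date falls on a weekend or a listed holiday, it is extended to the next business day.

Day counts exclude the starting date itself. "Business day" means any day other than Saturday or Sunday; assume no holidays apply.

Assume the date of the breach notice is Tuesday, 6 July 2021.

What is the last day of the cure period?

Adding 15 calendar days to 6 July 2021 gives 21 July 2021, which is the last day of the cure period. 21 July 2021 is a Wednesday, so no roll-forward applies.

21 July 2021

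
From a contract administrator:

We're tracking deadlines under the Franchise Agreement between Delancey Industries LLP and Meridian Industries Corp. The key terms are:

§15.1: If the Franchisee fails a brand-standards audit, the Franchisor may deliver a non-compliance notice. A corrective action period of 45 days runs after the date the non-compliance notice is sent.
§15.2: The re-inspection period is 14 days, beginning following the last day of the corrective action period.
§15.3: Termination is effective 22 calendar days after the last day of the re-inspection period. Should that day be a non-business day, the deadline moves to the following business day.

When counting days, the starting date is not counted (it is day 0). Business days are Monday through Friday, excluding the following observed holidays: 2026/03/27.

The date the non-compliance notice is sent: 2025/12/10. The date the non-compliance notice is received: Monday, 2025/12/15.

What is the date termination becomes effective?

The last day of the corrective action period: 45 calendar days after 2025/12/10 is 2026/01/24.
The last day of the re-inspection period: 14 calendar days after 2026/01/24 is 2026/02/07.
The date termination becomes effective: 22 calendar days after 2026/02/07 is 2026/03/01. That falls on a Sunday, so it rolls to the next business day, Monday, 2026/03/02.

2026/03/02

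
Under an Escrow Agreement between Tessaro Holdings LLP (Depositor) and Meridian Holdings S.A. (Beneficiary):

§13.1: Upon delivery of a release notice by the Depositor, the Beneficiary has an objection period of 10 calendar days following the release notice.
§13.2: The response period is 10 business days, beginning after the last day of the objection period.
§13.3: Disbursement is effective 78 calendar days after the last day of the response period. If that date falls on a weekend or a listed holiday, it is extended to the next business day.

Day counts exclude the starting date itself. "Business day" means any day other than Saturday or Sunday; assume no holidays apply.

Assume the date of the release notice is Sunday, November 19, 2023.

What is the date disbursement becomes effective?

February 29, 2024

The last day of the objection period: November 19, 2023 + 10 days = November 29, 2023.
The last day of the response period: 10 business days after Wednesday, November 29, 2023, skipping weekends — Nov 30, Dec 1, Dec 4, Dec 5, Dec 6, Dec 7, Dec 8, Dec 11, Dec 12, Dec 13 — lands on Wednesday, December 13, 2023.
The date disbursement becomes effective: 78 calendar days after December 13, 2023 is February 29, 2024. February 29, 2024 is a Thursday, so no roll-forward applies.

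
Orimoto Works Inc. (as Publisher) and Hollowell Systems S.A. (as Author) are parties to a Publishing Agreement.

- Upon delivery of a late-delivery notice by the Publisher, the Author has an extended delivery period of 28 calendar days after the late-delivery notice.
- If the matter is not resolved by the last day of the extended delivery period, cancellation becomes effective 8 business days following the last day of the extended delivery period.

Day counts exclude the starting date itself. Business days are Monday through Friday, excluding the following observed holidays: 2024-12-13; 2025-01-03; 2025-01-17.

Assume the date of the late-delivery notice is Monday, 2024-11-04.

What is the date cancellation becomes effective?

The last day of the extended delivery period: 2024-11-04 + 28 days = 2024-12-02.
The date cancellation becomes effective: 8 business days after Monday, 2024-12-02, skipping weekends — Dec 3, Dec 4, Dec 5, Dec 6, Dec 9, Dec 10, Dec 11, Dec 12 — lands on Thursday, 2024-12-12.

2024-12-12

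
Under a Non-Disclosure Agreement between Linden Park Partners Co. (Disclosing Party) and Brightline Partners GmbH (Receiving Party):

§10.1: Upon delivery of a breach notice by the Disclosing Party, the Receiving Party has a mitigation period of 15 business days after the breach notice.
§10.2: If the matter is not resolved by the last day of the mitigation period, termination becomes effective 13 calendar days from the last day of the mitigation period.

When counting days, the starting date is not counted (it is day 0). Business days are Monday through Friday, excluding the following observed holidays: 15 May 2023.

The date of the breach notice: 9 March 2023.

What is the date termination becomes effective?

The last day of the mitigation period: 15 business days after Thursday, 9 March 2023, skipping weekends — Mar 10, Mar 13, Mar 14, Mar 15, …, Mar 28, Mar 29, Mar 30 — lands on Thursday, 30 March 2023.
Adding 13 calendar days to 30 March 2023 gives 12 April 2023, which is the date termination becomes effective.

12 April 2023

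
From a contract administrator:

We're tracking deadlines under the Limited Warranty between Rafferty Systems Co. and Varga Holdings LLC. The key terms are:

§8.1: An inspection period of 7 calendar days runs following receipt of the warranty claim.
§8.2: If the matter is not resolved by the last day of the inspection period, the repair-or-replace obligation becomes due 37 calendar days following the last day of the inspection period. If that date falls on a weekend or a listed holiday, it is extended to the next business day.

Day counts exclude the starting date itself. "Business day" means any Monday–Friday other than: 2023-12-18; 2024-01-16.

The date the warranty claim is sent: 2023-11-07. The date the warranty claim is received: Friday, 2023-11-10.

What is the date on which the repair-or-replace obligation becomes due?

2023-12-25

The last day of the inspection period: 7 calendar days after 2023-11-10 is 2023-11-17.
Adding 37 calendar days to 2023-11-17 gives 2023-12-24, which is the date on which the repair-or-replace obligation becomes due. That falls on a Sunday, so it rolls to the next business day, Monday, 2023-12-25.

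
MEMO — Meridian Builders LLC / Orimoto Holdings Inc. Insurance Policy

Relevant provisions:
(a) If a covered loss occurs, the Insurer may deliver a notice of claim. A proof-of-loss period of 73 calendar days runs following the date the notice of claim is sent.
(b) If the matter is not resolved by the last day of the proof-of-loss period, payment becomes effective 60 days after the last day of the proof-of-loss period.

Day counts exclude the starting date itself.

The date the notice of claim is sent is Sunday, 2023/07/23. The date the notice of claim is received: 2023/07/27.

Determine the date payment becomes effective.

The last day of the proof-of-loss period: 73 calendar days after 2023/07/23 is 2023/10/04.
The date payment becomes effective: 60 calendar days after 2023/10/04 is 2023/12/03.

2023/12/03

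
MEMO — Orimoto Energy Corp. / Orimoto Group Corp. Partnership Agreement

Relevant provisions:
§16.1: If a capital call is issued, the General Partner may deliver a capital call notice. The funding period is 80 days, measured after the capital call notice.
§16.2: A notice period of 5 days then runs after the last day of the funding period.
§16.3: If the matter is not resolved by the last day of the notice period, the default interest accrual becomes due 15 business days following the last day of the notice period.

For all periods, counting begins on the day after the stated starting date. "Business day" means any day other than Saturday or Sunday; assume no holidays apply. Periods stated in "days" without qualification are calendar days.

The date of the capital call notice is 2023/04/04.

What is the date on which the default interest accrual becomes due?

The last day of the funding period: 80 calendar days after 2023/04/04 is 2023/06/23.
Adding 5 calendar days to 2023/06/23 gives 2023/06/28, which is the last day of the notice period.
From Wednesday, 2023/06/28, 15 business days (Jun 29, Jun 30, Jul 3, Jul 4, …, Jul 17, Jul 18, Jul 19, skipping weekends) brings us to Wednesday, 2023/07/19, which is the date on which the default interest accrual becomes due.

2023/07/19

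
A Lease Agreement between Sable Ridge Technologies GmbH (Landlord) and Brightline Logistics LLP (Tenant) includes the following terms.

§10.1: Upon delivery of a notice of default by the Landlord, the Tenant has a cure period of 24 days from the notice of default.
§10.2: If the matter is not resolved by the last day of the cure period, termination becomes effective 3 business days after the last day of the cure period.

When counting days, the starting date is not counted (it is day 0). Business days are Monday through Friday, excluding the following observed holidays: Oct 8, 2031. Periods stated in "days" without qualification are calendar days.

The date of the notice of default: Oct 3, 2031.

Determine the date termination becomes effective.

Oct 30, 2031

The last day of the cure period: Oct 3, 2031 + 24 days = Oct 27, 2031.
The date termination becomes effective: counting 3 business days from Monday, Oct 27, 2031 (Oct 28, Oct 29, Oct 30, skipping weekends) reaches Thursday, Oct 30, 2031.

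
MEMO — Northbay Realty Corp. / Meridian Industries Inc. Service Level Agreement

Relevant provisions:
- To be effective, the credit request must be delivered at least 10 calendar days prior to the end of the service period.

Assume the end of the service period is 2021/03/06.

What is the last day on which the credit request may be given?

2021/03/06 minus 10 days is 2021/02/24.

2021/02/24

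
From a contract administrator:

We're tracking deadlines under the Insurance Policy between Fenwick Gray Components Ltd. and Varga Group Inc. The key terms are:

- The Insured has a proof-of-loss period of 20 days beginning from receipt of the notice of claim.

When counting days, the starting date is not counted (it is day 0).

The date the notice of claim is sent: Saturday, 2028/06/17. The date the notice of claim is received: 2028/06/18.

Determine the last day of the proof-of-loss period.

The last day of the proof-of-loss period: 20 calendar days after 2028/06/18 is 2028/07/08.

2028/07/08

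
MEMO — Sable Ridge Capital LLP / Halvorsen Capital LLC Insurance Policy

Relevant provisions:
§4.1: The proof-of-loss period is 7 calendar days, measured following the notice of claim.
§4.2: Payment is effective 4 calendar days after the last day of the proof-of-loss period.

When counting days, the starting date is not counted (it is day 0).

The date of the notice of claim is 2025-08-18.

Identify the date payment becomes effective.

2025-08-29

The last day of the proof-of-loss period: 2025-08-18 + 7 days = 2025-08-25.
Adding 4 calendar days to 2025-08-25 gives 2025-08-29, which is the date payment becomes effective.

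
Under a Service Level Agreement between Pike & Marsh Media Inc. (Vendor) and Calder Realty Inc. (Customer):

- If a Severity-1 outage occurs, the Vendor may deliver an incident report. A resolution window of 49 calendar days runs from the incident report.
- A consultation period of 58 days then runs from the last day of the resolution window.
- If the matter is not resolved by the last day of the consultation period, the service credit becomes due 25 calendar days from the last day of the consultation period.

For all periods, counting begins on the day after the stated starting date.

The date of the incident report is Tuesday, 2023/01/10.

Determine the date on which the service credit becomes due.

2023/05/22

Adding 49 calendar days to 2023/01/10 gives 2023/02/28, which is the last day of the resolution window.
The last day of the consultation period: 58 calendar days after 2023/02/28 is 2023/04/27.
The date on which the service credit becomes due: 2023/04/27 + 25 days = 2023/05/22.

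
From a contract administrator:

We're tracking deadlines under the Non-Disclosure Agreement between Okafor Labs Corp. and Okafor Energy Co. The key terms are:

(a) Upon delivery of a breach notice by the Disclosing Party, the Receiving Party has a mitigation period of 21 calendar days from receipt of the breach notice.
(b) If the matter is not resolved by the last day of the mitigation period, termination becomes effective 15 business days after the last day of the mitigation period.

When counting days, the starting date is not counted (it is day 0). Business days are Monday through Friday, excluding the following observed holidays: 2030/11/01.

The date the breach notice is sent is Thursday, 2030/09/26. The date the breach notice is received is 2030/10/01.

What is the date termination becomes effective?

2030/11/13

Adding 21 calendar days to 2030/10/01 gives 2030/10/22, which is the last day of the mitigation period.
The date termination becomes effective: counting 15 business days from Tuesday, 2030/10/22 (Oct 23, Oct 24, Oct 25, Oct 28, …, Nov 11, Nov 12, Nov 13, skipping weekends and the listed holiday on Nov 1) reaches Wednesday, 2030/11/13.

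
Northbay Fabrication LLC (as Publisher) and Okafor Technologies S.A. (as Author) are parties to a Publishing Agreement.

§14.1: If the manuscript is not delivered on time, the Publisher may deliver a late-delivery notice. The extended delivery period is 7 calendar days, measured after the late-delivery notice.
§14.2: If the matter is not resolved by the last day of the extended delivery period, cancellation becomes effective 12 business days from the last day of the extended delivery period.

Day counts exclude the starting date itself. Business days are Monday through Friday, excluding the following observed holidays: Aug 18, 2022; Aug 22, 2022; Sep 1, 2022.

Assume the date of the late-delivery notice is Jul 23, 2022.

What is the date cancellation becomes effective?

Aug 16, 2022

Adding 7 calendar days to Jul 23, 2022 gives Jul 30, 2022, which is the last day of the extended delivery period.
From Saturday, Jul 30, 2022, 12 business days (Aug 1, Aug 2, Aug 3, Aug 4, …, Aug 12, Aug 15, Aug 16, skipping weekends) brings us to Tuesday, Aug 16, 2022, which is the date cancellation becomes effective.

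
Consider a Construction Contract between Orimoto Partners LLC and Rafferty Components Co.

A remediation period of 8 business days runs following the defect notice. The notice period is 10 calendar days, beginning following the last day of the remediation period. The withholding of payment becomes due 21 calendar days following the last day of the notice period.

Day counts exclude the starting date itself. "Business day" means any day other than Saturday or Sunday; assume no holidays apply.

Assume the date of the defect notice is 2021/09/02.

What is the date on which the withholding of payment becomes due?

2021/10/15

From Thursday, 2021/09/02, 8 business days (Sep 3, Sep 6, Sep 7, Sep 8, Sep 9, Sep 10, Sep 13, Sep 14, skipping weekends) brings us to Tuesday, 2021/09/14, which is the last day of the remediation period.
The last day of the notice period: 2021/09/14 + 10 days = 2021/09/24.
The date on which the withholding of payment becomes due: 21 calendar days after 2021/09/24 is 2021/10/15.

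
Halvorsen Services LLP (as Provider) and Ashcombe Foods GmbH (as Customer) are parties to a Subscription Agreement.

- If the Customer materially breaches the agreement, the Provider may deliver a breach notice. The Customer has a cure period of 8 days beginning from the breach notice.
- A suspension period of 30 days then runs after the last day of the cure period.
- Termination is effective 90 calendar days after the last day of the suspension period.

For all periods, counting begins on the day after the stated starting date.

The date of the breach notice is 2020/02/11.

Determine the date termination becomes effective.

Adding 8 calendar days to 2020/02/11 gives 2020/02/19, which is the last day of the cure period.
Adding 30 calendar days to 2020/02/19 gives 2020/03/20, which is the last day of the suspension period.
The date termination becomes effective: 90 calendar days after 2020/03/20 is 2020/06/18.

2020/06/18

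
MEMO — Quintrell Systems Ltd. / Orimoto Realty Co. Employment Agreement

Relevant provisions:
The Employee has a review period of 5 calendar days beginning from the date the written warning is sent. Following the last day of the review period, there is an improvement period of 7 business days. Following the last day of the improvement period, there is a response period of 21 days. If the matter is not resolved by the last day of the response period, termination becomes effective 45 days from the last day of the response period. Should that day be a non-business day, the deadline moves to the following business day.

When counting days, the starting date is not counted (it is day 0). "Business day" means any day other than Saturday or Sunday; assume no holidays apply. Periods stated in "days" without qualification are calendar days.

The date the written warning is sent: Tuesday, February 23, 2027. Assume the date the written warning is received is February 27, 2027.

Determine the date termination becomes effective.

May 14, 2027

The last day of the review period: February 23, 2027 + 5 days = February 28, 2027.
The last day of the improvement period: 7 business days after Sunday, February 28, 2027, skipping weekends — Mar 1, Mar 2, Mar 3, Mar 4, Mar 5, Mar 8, Mar 9 — lands on Tuesday, March 9, 2027.
The last day of the response period: March 9, 2027 + 21 days = March 30, 2027.
The date termination becomes effective: March 30, 2027 + 45 days = May 14, 2027. May 14, 2027 is a Friday, so no roll-forward applies.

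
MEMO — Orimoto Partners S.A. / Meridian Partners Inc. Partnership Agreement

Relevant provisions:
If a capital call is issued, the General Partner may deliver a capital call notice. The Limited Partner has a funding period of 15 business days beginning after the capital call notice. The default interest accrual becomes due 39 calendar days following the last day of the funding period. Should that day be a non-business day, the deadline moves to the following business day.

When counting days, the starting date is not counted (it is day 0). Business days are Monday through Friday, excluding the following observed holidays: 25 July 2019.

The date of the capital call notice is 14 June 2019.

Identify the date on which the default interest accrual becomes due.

13 August 2019

From Friday, 14 June 2019, 15 business days (Jun 17, Jun 18, Jun 19, Jun 20, …, Jul 3, Jul 4, Jul 5, skipping weekends) brings us to Friday, 5 July 2019, which is the last day of the funding period.
The date on which the default interest accrual becomes due: 39 calendar days after 5 July 2019 is 13 August 2019. 13 August 2019 is a Tuesday and is not a listed holiday, so no roll-forward applies.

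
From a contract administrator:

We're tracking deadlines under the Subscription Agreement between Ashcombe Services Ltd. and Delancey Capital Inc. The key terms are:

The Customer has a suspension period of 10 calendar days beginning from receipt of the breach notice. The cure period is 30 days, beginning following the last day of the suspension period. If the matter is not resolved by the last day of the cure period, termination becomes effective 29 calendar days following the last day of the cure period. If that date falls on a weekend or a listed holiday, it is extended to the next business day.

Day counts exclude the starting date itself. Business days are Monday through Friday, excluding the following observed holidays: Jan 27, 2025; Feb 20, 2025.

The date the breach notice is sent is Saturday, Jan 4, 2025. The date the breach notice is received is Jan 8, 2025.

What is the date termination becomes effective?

The last day of the suspension period: 10 calendar days after Jan 8, 2025 is Jan 18, 2025.
Adding 30 calendar days to Jan 18, 2025 gives Feb 17, 2025, which is the last day of the cure period.
Adding 29 calendar days to Feb 17, 2025 gives Mar 18, 2025, which is the date termination becomes effective. Mar 18, 2025 is a Tuesday and is not a listed holiday, so no roll-forward applies.

Mar 18, 2025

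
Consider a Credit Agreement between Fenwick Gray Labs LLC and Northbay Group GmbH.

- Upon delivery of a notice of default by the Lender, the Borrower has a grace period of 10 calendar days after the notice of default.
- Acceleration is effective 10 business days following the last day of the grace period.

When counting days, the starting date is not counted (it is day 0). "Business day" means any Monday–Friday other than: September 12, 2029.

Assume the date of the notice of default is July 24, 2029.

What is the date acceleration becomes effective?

Adding 10 calendar days to July 24, 2029 gives August 3, 2029, which is the last day of the grace period.
The date acceleration becomes effective: 10 business days after Friday, August 3, 2029, skipping weekends — Aug 6, Aug 7, Aug 8, Aug 9, Aug 10, Aug 13, Aug 14, Aug 15, Aug 16, Aug 17 — lands on Friday, August 17, 2029.

August 17, 2029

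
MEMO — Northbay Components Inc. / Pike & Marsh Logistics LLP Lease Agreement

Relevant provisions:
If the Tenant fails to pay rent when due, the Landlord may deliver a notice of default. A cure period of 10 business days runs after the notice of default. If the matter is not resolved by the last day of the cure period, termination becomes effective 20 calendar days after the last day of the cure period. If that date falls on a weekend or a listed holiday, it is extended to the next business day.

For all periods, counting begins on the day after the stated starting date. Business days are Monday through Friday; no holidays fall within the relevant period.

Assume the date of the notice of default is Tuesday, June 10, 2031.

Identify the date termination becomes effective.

July 14, 2031

The last day of the cure period: 10 business days after Tuesday, June 10, 2031, skipping weekends — Jun 11, Jun 12, Jun 13, Jun 16, Jun 17, Jun 18, Jun 19, Jun 20, Jun 23, Jun 24 — lands on Tuesday, June 24, 2031.
The date termination becomes effective: 20 calendar days after June 24, 2031 is July 14, 2031. July 14, 2031 is a Monday, so no roll-forward applies.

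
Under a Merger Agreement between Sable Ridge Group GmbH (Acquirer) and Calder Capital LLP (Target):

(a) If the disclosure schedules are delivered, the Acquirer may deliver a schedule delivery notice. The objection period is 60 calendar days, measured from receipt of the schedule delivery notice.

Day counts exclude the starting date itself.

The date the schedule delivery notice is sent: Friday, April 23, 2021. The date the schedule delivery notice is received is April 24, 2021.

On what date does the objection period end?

June 23, 2021

The last day of the objection period: April 24, 2021 + 60 days = June 23, 2021.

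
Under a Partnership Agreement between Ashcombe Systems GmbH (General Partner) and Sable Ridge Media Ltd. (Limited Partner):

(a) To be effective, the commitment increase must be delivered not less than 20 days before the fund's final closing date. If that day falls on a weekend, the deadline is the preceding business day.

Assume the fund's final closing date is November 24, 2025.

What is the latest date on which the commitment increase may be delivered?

November 4, 2025

Counting back 20 calendar days from November 24, 2025 gives November 4, 2025. That is a Tuesday, so no adjustment is needed.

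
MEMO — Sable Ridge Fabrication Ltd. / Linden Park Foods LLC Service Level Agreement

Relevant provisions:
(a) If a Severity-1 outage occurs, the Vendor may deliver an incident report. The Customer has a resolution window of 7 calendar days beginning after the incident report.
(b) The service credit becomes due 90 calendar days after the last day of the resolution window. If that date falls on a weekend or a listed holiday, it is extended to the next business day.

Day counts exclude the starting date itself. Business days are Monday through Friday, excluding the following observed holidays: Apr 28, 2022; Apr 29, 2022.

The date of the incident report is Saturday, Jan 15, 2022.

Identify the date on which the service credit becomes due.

Adding 7 calendar days to Jan 15, 2022 gives Jan 22, 2022, which is the last day of the resolution window.
The date on which the service credit becomes due: Jan 22, 2022 + 90 days = Apr 22, 2022. Apr 22, 2022 is a Friday and is not a listed holiday, so no roll-forward applies.

Apr 22, 2022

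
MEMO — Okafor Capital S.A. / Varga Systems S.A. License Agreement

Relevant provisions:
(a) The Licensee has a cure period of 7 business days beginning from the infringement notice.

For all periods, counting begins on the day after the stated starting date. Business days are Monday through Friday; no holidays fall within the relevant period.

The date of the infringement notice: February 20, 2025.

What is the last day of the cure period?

The last day of the cure period: counting 7 business days from Thursday, February 20, 2025 (Feb 21, Feb 24, Feb 25, Feb 26, Feb 27, Feb 28, Mar 3, skipping weekends) reaches Monday, March 3, 2025.

March 3, 2025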